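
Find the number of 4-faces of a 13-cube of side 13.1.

Choose 4 of 13 axes to span the face (C(13,4) = 715 ways), then fix each of the remaining 9 coordinates at one of its two extreme values (2^9 = 512 ways): 715·512 = 366080.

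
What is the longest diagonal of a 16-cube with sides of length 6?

Diagonal = √16 · 6 = 24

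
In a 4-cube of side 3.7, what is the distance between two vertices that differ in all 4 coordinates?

Diagonal = √4 · 3.7 = 7.4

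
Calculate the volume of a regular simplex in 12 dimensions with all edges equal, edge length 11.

For a regular n-simplex with edge a, V = (a^n / n!)·√((n+1)/2^n). With a=11, n=12: V ≈ 369.119.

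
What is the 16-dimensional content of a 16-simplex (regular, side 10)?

V = (10^16 / 16!) · √((16+1) / 2^16) ≈ 7.69777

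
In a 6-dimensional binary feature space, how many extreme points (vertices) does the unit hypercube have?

The 6-cube has 2^6 = 64 vertices.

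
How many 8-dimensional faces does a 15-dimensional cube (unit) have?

Choose 8 of 15 axes to span the face (C(15,8) = 6435 ways), then fix each of the remaining 7 coordinates at one of its two extreme values (2^7 = 128 ways): 6435·128 = 823680.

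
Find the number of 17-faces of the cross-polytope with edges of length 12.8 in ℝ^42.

Number of 17-faces = 2^(17+1) · C(42,17+1) = 262144 · 353697121050 = 92719578100531200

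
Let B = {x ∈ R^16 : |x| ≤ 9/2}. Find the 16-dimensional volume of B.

V_16(9/2) = π^(16/2) · (9/2)^16 / Γ(16/2 + 1) = 205891132094649·π^8/293601280 ≈ 6.65394e+09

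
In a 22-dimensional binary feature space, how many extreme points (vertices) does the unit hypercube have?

Number of vertices = 2^22 = 4194304.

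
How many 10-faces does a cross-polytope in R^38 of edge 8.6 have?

An n-cross-polytope has 2^(k+1)·C(n,k+1) k-faces. Here 2^11·C(38,11) = 2048·1203322288 = 2464404045824.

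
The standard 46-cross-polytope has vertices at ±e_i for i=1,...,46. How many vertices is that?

Number of vertices = 2n = 92.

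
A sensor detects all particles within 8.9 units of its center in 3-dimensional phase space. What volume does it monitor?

V_3(8.9) = π^(3/2) · (8.9)^3 / Γ(3/2 + 1) ≈ 2952.97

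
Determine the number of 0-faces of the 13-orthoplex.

Each 0-face is the convex hull of 1 vertex, one chosen as ±e_i from each of 1 distinct axis: 2^1·C(13,1) = 26.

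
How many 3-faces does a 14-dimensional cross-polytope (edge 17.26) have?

Each 3-face is the convex hull of 4 vertices, one chosen as ±e_i from each of 4 distinct axes: 2^4·C(14,4) = 16016.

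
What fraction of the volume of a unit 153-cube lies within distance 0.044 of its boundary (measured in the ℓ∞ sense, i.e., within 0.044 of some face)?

The inner cube has side 1-2·0.044 = 0.912 and volume (0.912)^153 ≈ 7.572e-07, so the shell holds 0.9999992428 of the volume.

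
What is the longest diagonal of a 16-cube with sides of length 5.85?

The space diagonal of an n-cube of side s is s√n. Here 5.85·√16 = 23.4.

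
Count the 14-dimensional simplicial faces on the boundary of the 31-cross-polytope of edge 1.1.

An n-cross-polytope has 2^(k+1)·C(n,k+1) k-faces. Here 2^15·C(31,15) = 32768·300540195 = 9848101109760.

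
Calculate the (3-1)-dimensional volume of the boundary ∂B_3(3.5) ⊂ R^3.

S_3(3.5) = 2·π^(3/2)·(3.5)^2 / Γ(3/2) = 4πr² = 4π·(3.5)² ≈ 153.938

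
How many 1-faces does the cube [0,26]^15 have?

The 15-cube has n·2^(n-1) = 15·2^14 = 15·16384 = 245760 edges.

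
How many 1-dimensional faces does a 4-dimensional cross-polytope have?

Number of 1-faces = 2^(1+1) · C(4,1+1) = 4 · 6 = 24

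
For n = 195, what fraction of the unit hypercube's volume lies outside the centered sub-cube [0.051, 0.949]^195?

Shell fraction = 1 - (1-0.102)^195 ≈ 0.9999999992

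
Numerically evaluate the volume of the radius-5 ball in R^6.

Volume = π^{6/2}·(5)^6/Γ(4) = 15625·π^3/6 ≈ 80745.5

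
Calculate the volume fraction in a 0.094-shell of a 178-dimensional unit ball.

V(inner)/V(outer) = ((1-0.094)/1)^178 ≈ 2.338e-08, so the shell fraction is 0.9999999766.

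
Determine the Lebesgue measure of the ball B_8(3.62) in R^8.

V_8(3.62) = π^(8/2) · (3.62)^8 / Γ(8/2 + 1) ≈ 119690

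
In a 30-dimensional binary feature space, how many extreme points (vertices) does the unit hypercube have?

Number of vertices = 2^30 = 1073741824.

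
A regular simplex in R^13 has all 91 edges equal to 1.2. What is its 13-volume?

For a regular n-simplex with edge a, V = (a^n / n!)·√((n+1)/2^n). With a=1.2, n=13: V ≈ 7.10305e-11.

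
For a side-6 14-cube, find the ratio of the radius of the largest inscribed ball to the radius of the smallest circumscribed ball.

Ratio = (s/2)/(s√14/2) = 14^(-1/2) ≈ 0.267261.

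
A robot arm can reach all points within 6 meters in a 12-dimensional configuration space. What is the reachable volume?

The n-ball volume is π^(n/2)·r^n/Γ(n/2+1). With n=12, r=6: V = 15116544·π^6/5 ≈ 2.90658e+09.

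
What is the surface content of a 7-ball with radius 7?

S = n·V_n(r)/r = 7·V_7(7)/7 (volume-to-surface relation), giving 1882384·π^3/15 ≈ 3.89105e+06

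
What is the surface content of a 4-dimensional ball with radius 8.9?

The surface area of an n-ball is 2π^(n/2) r^(n-1) / Γ(n/2). For n=4, r=8.9: 13915.5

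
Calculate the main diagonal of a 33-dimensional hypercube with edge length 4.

||(4,4,...,4)|| = √(33)·4 ≈ 22.9783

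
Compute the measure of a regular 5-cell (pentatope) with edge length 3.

Volume = 3^4 · √(5/2^4) / 4! ≈ 1.88668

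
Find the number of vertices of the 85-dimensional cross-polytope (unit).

The 85-dimensional cross-polytope has 2n = 2·85 = 170 vertices.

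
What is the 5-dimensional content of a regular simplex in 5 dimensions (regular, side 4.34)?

Volume = 4.34^5 · √(6/2^5) / 5! ≈ 5.55607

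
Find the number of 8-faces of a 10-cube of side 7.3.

Choose 8 of 10 axes to span the face (C(10,8) = 45 ways), then fix each of the remaining 2 coordinates at one of its two extreme values (2^2 = 4 ways): 45·4 = 180.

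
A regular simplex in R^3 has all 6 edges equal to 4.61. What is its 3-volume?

Volume = (√2/12) · 4.61³ = 11.5461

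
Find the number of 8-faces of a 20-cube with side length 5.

f_8(20-cube) = (20 choose 8) · 2^12 = 515973120.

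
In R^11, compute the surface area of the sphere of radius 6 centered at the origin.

The surface area of an n-ball is 2π^(n/2) r^(n-1) / Γ(n/2). For n=11, r=6: 143327232·π^5/35 ≈ 1.25317e+09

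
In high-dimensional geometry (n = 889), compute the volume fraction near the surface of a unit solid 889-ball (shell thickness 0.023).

1 - (1-0.023)^889 ≈ 0.999999999 ≈ (100 - 1.04e-07)%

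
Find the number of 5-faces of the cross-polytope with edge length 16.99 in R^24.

An n-cross-polytope has 2^(k+1)·C(n,k+1) k-faces. Here 2^6·C(24,6) = 64·134596 = 8614144.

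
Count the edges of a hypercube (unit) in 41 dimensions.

The 41-cube has n·2^(n-1) = 41·2^40 = 41·1099511627776 = 45079976738816 edges.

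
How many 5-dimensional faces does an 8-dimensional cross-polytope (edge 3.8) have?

Each 5-face is the convex hull of 6 vertices, one chosen as ±e_i from each of 6 distinct axes: 2^6·C(8,6) = 1792.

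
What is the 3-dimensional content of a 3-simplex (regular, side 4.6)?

Volume = (√2/12) · 4.6³ = 11.4712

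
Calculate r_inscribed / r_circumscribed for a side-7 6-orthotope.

For an n-cube of any side s, the inradius is s/2 and the circumradius is s√n/2, so the ratio is 1/√6 ≈ 0.408248.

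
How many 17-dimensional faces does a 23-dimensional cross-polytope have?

Number of 17-faces = 2^(17+1) · C(23,17+1) = 262144 · 33649 = 8820883456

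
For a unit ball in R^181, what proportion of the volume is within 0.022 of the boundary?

V(inner)/V(outer) = ((1-0.022)/1)^181 ≈ 0.01784, so the shell fraction is 0.982163.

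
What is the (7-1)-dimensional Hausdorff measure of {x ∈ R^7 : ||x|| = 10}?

S_7(10) = 2·π^(7/2)·(10)^6 / Γ(7/2) = 3200000·π^3/3 ≈ 3.30734e+07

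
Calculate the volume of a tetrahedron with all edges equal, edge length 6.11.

Volume = (√2/12) · 6.11³ = 26.8817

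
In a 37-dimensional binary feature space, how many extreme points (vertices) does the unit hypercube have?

Number of vertices = 2^37 = 137438953472.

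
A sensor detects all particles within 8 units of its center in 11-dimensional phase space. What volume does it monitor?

Volume = π^{11/2}·(8)^11/Γ(13/2) = 549755813888·π^5/10395 ≈ 1.61843e+10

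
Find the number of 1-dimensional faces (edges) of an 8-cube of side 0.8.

An n-cube has n·2^(n-1) edges. With n = 8: 8·128 = 1024.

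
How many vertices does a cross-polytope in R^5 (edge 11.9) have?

f_0(5-orthoplex) = 2^1 · (5 choose 1) = 10.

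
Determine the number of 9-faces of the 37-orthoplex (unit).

f_9(37-orthoplex) = 2^10 · (37 choose 10) = 356690059264.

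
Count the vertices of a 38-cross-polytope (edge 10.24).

The 38-dimensional cross-polytope has 2n = 2·38 = 76 vertices.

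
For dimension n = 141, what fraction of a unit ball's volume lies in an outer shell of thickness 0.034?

1 - (1-0.034)^141 ≈ 0.992383 ≈ 99.24%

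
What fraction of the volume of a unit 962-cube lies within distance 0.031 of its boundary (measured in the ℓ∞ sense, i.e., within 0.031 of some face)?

Shell fraction = 1 - (1-0.062)^962 ≈ 1 - 1.816e-27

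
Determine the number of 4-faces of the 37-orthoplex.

An n-cross-polytope has 2^(k+1)·C(n,k+1) k-faces. Here 2^5·C(37,5) = 32·435897 = 13948704.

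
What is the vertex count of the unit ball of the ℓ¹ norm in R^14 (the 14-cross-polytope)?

An n-cross-polytope has 2n vertices; here n = 14, giving 28.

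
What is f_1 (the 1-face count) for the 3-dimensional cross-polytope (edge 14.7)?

f_1(3-orthoplex) = 2^2 · (3 choose 2) = 12.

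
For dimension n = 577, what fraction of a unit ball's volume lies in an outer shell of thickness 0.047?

1 - (1-0.047)^577 ≈ 1 - 8.642e-13 ≈ (100 - 8.64e-11)%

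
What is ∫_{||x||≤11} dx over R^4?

V = 14641·π^2/2 ≈ 72250.4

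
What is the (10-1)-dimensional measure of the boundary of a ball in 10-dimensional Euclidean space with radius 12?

The surface area of an n-ball is 2π^(n/2) r^(n-1) / Γ(n/2). For n=10, r=12: 429981696·π^5 ≈ 1.31583e+11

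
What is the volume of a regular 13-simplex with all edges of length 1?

V_13 = √(14) · 1^13 / (13! · 2^(13/2)) ≈ 6.63879e-12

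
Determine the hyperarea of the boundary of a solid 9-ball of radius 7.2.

The surface area of an n-ball is 2π^(n/2) r^(n-1) / Γ(n/2). For n=9, r=7.2: 2.14398e+08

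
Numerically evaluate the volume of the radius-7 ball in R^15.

V_15(7) = π^(15/2) · (7)^15 / Γ(15/2 + 1) = 173625106649344·π^7/289575 ≈ 1.81093e+12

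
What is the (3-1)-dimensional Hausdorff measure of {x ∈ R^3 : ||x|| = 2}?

S = n·V_n(r)/r = 3·V_3(2)/2 (volume-to-surface relation), giving 4πr² = 4π·(2)² ≈ 50.2655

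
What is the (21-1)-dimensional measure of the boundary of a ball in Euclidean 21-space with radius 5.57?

S_21(5.57) = 2·π^(21/2)·(5.57)^20 / Γ(21/2) ≈ 2.42031e+14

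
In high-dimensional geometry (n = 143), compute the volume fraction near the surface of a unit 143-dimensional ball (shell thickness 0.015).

1 - (1-0.015)^143 ≈ 0.884819 ≈ 88.48%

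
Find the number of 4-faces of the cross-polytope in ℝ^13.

Number of 4-faces = 2^(4+1) · C(13,4+1) = 32 · 1287 = 41184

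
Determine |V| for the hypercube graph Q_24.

An n-cube has 2^n vertices; for n = 24 that is 2^24 = 16777216.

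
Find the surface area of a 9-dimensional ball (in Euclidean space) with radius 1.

The surface area of an n-ball is 2π^(n/2) r^(n-1) / Γ(n/2). For n=9, r=1: 32·π^4/105 ≈ 29.6866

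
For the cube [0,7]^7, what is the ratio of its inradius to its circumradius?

r_in = 7/2 (half the side); r_out = 7√7/2 (half the diagonal). Ratio = 1/√7 ≈ 0.377964.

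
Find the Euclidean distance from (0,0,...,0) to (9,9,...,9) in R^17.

||(9,9,...,9)|| = √(17)·9 ≈ 37.108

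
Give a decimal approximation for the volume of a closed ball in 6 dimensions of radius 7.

V = 117649·π^3/6 ≈ 607976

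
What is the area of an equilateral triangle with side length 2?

Area = (√3/4) · 2² = 1.73205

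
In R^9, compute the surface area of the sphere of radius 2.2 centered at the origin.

The surface area of an n-ball is 2π^(n/2) r^(n-1) / Γ(n/2). For n=9, r=2.2: 16290.8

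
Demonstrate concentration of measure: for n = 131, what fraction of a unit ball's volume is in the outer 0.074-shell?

1 - (1-0.074)^131 ≈ 0.999958 ≈ 99.995773%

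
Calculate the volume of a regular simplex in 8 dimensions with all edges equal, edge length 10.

Volume = 10^8 · √(9/2^8) / 8! ≈ 465.03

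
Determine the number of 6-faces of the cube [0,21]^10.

Number of 6-faces = C(10,6) · 2^(10-6) = 210 · 16 = 3360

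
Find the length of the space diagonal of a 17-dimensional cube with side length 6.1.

Diagonal = √17 · 6.1 ≈ 25.1509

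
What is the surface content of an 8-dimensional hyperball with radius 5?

S_8(5) = 2·π^(8/2)·(5)^7 / Γ(8/2) = 78125·π^4/3 ≈ 2.5367e+06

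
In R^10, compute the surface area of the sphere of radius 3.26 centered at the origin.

S_10(3.26) = 2·π^(10/2)·(3.26)^9 / Γ(10/2) ≈ 1.06054e+06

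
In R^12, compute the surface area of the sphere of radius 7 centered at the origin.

S_12(7) = 2·π^(12/2)·(7)^11 / Γ(12/2) = 1977326743·π^6/60 ≈ 3.1683e+10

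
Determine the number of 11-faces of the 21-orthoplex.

Each 11-face is the convex hull of 12 vertices, one chosen as ±e_i from each of 12 distinct axes: 2^12·C(21,12) = 1203937280.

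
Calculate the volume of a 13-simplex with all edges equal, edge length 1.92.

V_13 = √(14) · 1.92^13 / (13! · 2^(13/2)) ≈ 3.19893e-08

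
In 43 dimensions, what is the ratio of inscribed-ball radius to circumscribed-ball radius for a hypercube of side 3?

For an n-cube of any side s, the inradius is s/2 and the circumradius is s√n/2, so the ratio is 1/√43 ≈ 0.152499.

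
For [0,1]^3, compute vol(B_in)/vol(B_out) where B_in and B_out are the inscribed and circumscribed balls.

The radii are 1/2 and 1√3/2, so the volume ratio is (1/√3)^3 = 3^{-3/2} ≈ 0.19245.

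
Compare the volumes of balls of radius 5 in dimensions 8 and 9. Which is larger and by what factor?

V_8(5) ≈ 1.58543e+06, V_9(5) ≈ 6.4424e+06. The 9-ball is larger by a factor of 4.063.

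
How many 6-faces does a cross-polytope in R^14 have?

Each 6-face is the convex hull of 7 vertices, one chosen as ±e_i from each of 7 distinct axes: 2^7·C(14,7) = 439296.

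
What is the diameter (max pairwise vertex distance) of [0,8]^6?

d = √(8² + 8² + ... + 8²) [6 terms] = √(6·8²) = 8√6 ≈ 19.5959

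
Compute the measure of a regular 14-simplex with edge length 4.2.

Volume = 4.2^14 · √(15/2^14) / 14! ≈ 0.000184466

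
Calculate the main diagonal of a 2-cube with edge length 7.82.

The space diagonal of an n-cube of side s is s√n. Here 7.82·√2 ≈ 11.0592.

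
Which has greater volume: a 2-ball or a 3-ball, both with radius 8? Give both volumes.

V_2(8.0) ≈ 201.062. V_3(8.0) ≈ 2144.66. The 3-ball is larger.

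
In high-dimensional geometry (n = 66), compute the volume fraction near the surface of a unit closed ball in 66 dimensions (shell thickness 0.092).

1 - (1-0.092)^66 ≈ 0.998287 ≈ 99.83%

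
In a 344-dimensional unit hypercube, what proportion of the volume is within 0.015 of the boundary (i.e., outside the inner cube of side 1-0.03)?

Shell fraction = 1 - (1-0.03)^344 ≈ 0.999972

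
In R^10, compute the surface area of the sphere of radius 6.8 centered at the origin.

The surface area of an n-ball is 2π^(n/2) r^(n-1) / Γ(n/2). For n=10, r=6.8: 7.92772e+08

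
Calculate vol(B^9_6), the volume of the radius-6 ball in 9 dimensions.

V_9(6) = π^(9/2) · (6)^9 / Γ(9/2 + 1) = 11943936·π^4/35 ≈ 3.32414e+07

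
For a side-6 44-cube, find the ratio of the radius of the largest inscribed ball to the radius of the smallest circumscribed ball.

r_in = 6/2 (half the side); r_out = 6√44/2 (half the diagonal). Ratio = 1/√44 ≈ 0.150756.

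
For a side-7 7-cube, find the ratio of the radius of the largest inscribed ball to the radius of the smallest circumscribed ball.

r_in / r_out = (7/2) / (7√7/2) = 1/√7 ≈ 0.377964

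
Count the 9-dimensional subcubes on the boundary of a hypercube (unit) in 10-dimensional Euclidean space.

Choose 9 of 10 axes to span the face (C(10,9) = 10 ways), then fix each of the remaining 1 coordinate at one of its two extreme values (2^1 = 2 ways): 10·2 = 20.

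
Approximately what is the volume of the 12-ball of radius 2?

Volume = π^{12/2}·(2)^12/Γ(7) = 256·π^6/45 ≈ 5469.24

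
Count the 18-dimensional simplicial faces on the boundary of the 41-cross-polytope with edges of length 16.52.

Number of 18-faces = 2^(18+1) · C(41,18+1) = 524288 · 244662670200 = 128273702033817600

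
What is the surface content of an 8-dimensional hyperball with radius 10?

S = n·V_n(r)/r = 8·V_8(10)/10 (volume-to-surface relation), giving 10000000·π^4/3 ≈ 3.24697e+08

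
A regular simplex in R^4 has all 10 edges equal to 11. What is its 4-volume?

V_4 = √(5) · 11^4 / (4! · 2^(4/2)) ≈ 341.024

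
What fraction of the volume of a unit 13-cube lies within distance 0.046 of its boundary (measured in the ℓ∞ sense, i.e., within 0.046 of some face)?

1 - (1 - 2·0.046)^13 = 1 - 0.908^13 ≈ 0.714822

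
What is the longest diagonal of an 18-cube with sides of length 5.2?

||(5.2,5.2,...,5.2)|| = √(18)·5.2 ≈ 22.0617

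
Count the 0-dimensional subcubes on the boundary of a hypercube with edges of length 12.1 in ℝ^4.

Number of 0-faces = C(4,0) · 2^(4-0) = 1 · 16 = 16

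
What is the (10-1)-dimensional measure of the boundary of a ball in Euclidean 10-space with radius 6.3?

S = n·V_n(r)/r = 10·V_10(6.3)/6.3 (volume-to-surface relation), giving 3.98688e+08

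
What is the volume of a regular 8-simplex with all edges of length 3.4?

V = (3.4^8 / 8!) · √((8+1) / 2^8) ≈ 0.0830447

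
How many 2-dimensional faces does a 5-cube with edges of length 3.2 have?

f_2(5-cube) = (5 choose 2) · 2^3 = 80.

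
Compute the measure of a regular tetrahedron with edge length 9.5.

Volume = (√2/12) · 9.5³ = 101.043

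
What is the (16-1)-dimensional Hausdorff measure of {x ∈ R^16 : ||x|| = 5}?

|∂B_16(5)| = 6103515625·π^8/504 ≈ 1.14908e+11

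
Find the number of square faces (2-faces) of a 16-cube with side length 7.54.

Choose 2 of 16 axes to span the face (C(16,2) = 120 ways), then fix each of the remaining 14 coordinates at one of its two extreme values (2^14 = 16384 ways): 120·16384 = 1966080.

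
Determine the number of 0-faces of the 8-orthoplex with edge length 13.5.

An n-cross-polytope has 2^(k+1)·C(n,k+1) k-faces. Here 2^1·C(8,1) = 2·8 = 16.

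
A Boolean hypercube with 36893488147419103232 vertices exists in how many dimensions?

Since 2^n = 36893488147419103232, we have n = 65.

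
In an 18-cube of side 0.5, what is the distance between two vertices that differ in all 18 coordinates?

d = √(0.5² + 0.5² + ... + 0.5²) [18 terms] = √(18·0.5²) = 0.5√18 ≈ 2.12132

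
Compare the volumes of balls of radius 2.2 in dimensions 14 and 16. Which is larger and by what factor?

V_14(2.2) ≈ 37285.2, V_16(2.2) ≈ 70866.6. The 16-ball is larger by a factor of 1.901.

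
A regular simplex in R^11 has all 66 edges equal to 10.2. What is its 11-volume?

For a regular n-simplex with edge a, V = (a^n / n!)·√((n+1)/2^n). With a=10.2, n=11: V ≈ 238.436.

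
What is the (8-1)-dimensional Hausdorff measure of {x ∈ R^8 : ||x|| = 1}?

|∂B_8(1)| = π^4/3 ≈ 32.4697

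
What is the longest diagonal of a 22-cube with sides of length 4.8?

The space diagonal of an n-cube of side s is s√n. Here 4.8·√22 ≈ 22.514.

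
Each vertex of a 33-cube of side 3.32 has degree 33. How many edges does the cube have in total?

The 33-cube has n·2^(n-1) = 33·2^32 = 33·4294967296 = 141733920768 edges.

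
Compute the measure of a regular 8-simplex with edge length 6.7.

V = (6.7^8 / 8!) · √((8+1) / 2^8) ≈ 18.8834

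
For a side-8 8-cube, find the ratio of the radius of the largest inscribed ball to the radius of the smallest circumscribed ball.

For an n-cube of any side s, the inradius is s/2 and the circumradius is s√n/2, so the ratio is 1/√8 ≈ 0.353553.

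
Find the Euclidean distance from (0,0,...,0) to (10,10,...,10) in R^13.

||(10,10,...,10)|| = √(13)·10 ≈ 36.0555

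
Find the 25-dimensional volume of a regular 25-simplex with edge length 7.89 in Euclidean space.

Volume = 7.89^25 · √(26/2^25) / 25! ≈ 1.51667e-06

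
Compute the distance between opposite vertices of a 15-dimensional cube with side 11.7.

Diagonal = √15 · 11.7 ≈ 45.3139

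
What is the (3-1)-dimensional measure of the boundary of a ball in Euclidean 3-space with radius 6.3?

The surface area of an n-ball is 2π^(n/2) r^(n-1) / Γ(n/2). For n=3, r=6.3: 4πr² = 4π·(6.3)² ≈ 498.759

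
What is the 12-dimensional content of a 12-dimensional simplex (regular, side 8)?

For a regular n-simplex with edge a, V = (a^n / n!)·√((n+1)/2^n). With a=8, n=12: V ≈ 8.08229.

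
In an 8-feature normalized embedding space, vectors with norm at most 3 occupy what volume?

Volume = π^{8/2}·(3)^8/Γ(5) = 2187·π^4/8 ≈ 26629.2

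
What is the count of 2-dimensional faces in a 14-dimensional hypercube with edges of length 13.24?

f_2(14-cube) = (14 choose 2) · 2^12 = 372736.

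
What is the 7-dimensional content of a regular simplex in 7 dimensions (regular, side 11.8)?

V_7 = √(8) · 11.8^7 / (7! · 2^(7/2)) ≈ 1580.1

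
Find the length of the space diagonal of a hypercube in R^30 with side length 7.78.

Diagonal = √30 · 7.78 ≈ 42.6128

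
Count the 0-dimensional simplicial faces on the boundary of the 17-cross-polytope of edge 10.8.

An n-cross-polytope has 2^(k+1)·C(n,k+1) k-faces. Here 2^1·C(17,1) = 2·17 = 34.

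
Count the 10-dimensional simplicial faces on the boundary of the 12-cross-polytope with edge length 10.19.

f_10(12-orthoplex) = 2^11 · (12 choose 11) = 24576.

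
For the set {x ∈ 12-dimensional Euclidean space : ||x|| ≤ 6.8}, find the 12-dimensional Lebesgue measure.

Volume = π^{12/2}·(6.8)^12/Γ(7) ≈ 1.30519e+10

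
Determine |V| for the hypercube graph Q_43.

Each vertex is a binary string of length 43, so there are 2^43 = 8796093022208.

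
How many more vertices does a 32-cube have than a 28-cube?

The 32-cube has 2^32 = 4294967296 vertices. The 28-cube has 2^28 = 268435456 vertices. Difference: 4294967296 - 268435456 = 4026531840.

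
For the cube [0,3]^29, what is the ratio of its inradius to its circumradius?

Ratio = (s/2)/(s√29/2) = 29^(-1/2) ≈ 0.185695.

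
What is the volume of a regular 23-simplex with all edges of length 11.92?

V = (11.92^23 / 23!) · √((23+1) / 2^23) ≈ 0.371638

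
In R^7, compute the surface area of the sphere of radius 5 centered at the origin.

S = n·V_n(r)/r = 7·V_7(5)/5 (volume-to-surface relation), giving 50000·π^3/3 ≈ 516771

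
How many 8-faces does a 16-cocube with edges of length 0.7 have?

Number of 8-faces = 2^(8+1) · C(16,8+1) = 512 · 11440 = 5857280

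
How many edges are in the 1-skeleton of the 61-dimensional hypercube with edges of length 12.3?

An n-cube has n·2^(n-1) edges. With n = 61: 61·1152921504606846976 = 70328211781017665536.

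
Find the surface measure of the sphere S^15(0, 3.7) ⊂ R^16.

The surface area of an n-ball is 2π^(n/2) r^(n-1) / Γ(n/2). For n=16, r=3.7: 1.25552e+09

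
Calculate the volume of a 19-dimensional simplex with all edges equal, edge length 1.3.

Volume = 1.3^19 · √(20/2^19) / 19! ≈ 7.42265e-18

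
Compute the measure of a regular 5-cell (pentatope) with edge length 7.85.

V_4 = √(5) · 7.85^4 / (4! · 2^(4/2)) ≈ 88.4489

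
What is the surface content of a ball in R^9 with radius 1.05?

S = n·V_n(r)/r = 9·V_9(1.05)/1.05 (volume-to-surface relation), giving 43.8606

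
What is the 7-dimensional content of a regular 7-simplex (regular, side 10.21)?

For a regular n-simplex with edge a, V = (a^n / n!)·√((n+1)/2^n). With a=10.21, n=7: V ≈ 573.706.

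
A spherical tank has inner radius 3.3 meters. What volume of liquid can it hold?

Volume = π^{3/2}·(3.3)^3/Γ(5/2) ≈ 150.533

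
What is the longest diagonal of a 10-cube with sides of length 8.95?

||(8.95,8.95,...,8.95)|| = √(10)·8.95 ≈ 28.3024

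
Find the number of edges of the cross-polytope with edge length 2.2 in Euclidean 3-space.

f_1(3-orthoplex) = 2^2 · (3 choose 2) = 12.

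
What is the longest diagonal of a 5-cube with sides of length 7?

||(7,7,...,7)|| = √(5)·7 ≈ 15.6525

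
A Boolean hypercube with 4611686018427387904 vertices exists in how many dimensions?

The n-cube has 2^n vertices, and 4611686018427387904 = 2^62, so n = 62.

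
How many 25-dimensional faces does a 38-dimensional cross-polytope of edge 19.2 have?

Each 25-face is the convex hull of 26 vertices, one chosen as ±e_i from each of 26 distinct axes: 2^26·C(38,26) = 181695581490511872.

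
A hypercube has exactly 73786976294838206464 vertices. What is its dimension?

n = log_2(73786976294838206464) = 66.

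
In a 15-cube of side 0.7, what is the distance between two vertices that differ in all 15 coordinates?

d = √(0.7² + 0.7² + ... + 0.7²) [15 terms] = √(15·0.7²) = 0.7√15 ≈ 2.71109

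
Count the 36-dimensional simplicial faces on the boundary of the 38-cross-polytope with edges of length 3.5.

An n-cross-polytope has 2^(k+1)·C(n,k+1) k-faces. Here 2^37·C(38,37) = 137438953472·38 = 5222680231936.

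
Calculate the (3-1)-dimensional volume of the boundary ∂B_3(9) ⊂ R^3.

The surface area of an n-ball is 2π^(n/2) r^(n-1) / Γ(n/2). For n=3, r=9: 4πr² = 4π·(9)² ≈ 1017.88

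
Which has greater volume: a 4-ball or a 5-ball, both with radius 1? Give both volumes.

V_4(1) ≈ 4.9348. V_5(1) ≈ 5.26379. The 5-ball is larger.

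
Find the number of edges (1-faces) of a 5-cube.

An n-cube has C(n,k)·2^(n-k) k-faces. Here C(5,1)·2^4 = 5·16 = 80.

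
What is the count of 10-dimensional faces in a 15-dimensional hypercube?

f_10(15-cube) = (15 choose 10) · 2^5 = 96096.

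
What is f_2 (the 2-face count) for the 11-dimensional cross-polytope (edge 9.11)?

f_2(11-orthoplex) = 2^3 · (11 choose 3) = 1320.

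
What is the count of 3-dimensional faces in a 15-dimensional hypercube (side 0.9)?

Number of 3-faces = C(15,3) · 2^(15-3) = 455 · 4096 = 1863680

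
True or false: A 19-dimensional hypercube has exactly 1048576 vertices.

False. The 19-cube has 2^19 = 524288 vertices.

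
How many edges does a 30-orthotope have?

The 30-cube has n·2^(n-1) = 30·2^29 = 30·536870912 = 16106127360 edges.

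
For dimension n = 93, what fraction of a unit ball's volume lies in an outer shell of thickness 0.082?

1 - (1-0.082)^93 ≈ 0.99965 ≈ 99.9650%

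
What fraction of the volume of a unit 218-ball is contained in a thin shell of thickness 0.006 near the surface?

Shell fraction = 1 - (1-0.006)^218 ≈ 0.730703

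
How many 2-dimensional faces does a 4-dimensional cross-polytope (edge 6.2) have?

Each 2-face is the convex hull of 3 vertices, one chosen as ±e_i from each of 3 distinct axes: 2^3·C(4,3) = 32.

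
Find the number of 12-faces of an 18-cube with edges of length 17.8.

An n-cube has C(n,k)·2^(n-k) k-faces. Here C(18,12)·2^6 = 18564·64 = 1188096.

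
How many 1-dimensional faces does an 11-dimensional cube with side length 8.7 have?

Number of 1-faces = C(11,1) · 2^(11-1) = 11 · 1024 = 11264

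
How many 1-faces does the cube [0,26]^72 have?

Number of 1-faces = C(72,1)·2^(72-1) = 72·2361183241434822606848 = 170005193383307227693056.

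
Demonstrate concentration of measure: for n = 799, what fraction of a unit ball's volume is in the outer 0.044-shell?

1 - (1-0.044)^799 ≈ 1 - 2.431e-16 ≈ (100 - 2.22e-14)%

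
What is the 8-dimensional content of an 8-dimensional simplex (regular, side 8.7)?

For a regular n-simplex with edge a, V = (a^n / n!)·√((n+1)/2^n). With a=8.7, n=8: V ≈ 152.628.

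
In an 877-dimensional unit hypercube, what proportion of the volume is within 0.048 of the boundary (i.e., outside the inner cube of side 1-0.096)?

The inner cube has side 1-2·0.048 = 0.904 and volume (0.904)^877 ≈ 3.628e-39, so the shell holds 1 - 3.628e-39 of the volume.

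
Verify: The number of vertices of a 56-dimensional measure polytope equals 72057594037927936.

True. The 56-cube has 2^56 = 72057594037927936 vertices.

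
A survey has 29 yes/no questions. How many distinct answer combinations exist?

Each vertex is a binary string of length 29, so there are 2^29 = 536870912.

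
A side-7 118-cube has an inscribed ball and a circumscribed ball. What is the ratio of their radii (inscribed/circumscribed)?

r_in / r_out = (7/2) / (7√118/2) = 1/√118 ≈ 0.0920575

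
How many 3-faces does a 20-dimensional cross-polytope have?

Number of 3-faces = 2^(3+1) · C(20,3+1) = 16 · 4845 = 77520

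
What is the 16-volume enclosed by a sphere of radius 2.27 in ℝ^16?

Volume = π^{16/2}·(2.27)^16/Γ(9) ≈ 116975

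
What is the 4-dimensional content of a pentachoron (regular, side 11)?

For a regular n-simplex with edge a, V = (a^n / n!)·√((n+1)/2^n). With a=11, n=4: V ≈ 341.024.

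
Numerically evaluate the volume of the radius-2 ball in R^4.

V = 8·π^2 ≈ 78.9568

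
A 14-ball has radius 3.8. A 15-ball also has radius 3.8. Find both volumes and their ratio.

V_14(3.8) ≈ 7.84493e+07. V_15(3.8) ≈ 1.89751e+08. Ratio V_14/V_15 ≈ 0.4134.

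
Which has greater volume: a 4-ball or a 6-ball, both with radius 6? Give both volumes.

V_4(6) ≈ 6395.5. V_6(6) ≈ 241105. The 6-ball is larger.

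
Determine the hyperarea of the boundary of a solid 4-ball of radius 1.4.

S_4(1.4) = 2·π^(4/2)·(1.4)^3 / Γ(4/2) ≈ 54.1644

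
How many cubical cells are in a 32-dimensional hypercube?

An n-cube has C(n,k)·2^(n-k) k-faces. Here C(32,3)·2^29 = 4960·536870912 = 2662879723520.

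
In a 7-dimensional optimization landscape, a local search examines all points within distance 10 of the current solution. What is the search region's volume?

V_7(10) = π^(7/2) · (10)^7 / Γ(7/2 + 1) = 32000000·π^3/21 ≈ 4.72477e+07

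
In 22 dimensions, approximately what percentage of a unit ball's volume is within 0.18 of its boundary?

1 - (1-0.18)^22 ≈ 0.987297 ≈ 98.73%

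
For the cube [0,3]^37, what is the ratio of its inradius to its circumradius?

Ratio = (s/2)/(s√37/2) = 37^(-1/2) ≈ 0.164399.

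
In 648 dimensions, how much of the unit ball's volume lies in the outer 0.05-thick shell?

Shell fraction = 1 - (1-0.05)^648 ≈ 1 - 3.672e-15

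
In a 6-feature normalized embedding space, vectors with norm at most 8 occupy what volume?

The n-ball volume is π^(n/2)·r^n/Γ(n/2+1). With n=6, r=8: V = 131072·π^3/3 ≈ 1.35468e+06.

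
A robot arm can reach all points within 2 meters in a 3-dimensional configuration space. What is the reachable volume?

The n-ball volume is π^(n/2)·r^n/Γ(n/2+1). With n=3, r=2: V = 32·π/3 ≈ 33.5103.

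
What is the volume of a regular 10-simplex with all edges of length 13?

For a regular n-simplex with edge a, V = (a^n / n!)·√((n+1)/2^n). With a=13, n=10: V ≈ 3937.47.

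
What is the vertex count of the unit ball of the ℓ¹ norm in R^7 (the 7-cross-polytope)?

The 7-dimensional cross-polytope has 2n = 2·7 = 14 vertices.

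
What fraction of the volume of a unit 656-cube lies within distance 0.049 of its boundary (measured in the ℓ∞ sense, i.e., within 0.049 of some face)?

Shell fraction = 1 - (1-0.098)^656 ≈ 1 - 4.126e-30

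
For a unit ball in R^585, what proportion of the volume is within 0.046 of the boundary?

V(inner)/V(outer) = ((1-0.046)/1)^585 ≈ 1.086e-12, so the shell fraction is 1 - 1.086e-12.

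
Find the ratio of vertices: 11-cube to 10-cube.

The 11-cube has 2^11 = 2048 vertices. The 10-cube has 2^10 = 1024 vertices. Ratio: 2048/1024 = 2.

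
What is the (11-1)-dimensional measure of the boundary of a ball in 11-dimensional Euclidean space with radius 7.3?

The surface area of an n-ball is 2π^(n/2) r^(n-1) / Γ(n/2). For n=11, r=7.3: 8.90689e+09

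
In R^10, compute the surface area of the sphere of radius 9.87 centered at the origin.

The surface area of an n-ball is 2π^(n/2) r^(n-1) / Γ(n/2). For n=10, r=9.87: 2.26685e+10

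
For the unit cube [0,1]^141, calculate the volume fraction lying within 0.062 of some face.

The inner cube has side 1-2·0.062 = 0.876 and volume (0.876)^141 ≈ 7.818e-09, so the shell holds 0.9999999922 of the volume.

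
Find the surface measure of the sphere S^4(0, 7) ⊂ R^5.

S_5(7) = 2·π^(5/2)·(7)^4 / Γ(5/2) = 19208·π^2/3 ≈ 63191.8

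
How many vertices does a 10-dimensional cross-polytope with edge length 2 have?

An n-cross-polytope has 2^(k+1)·C(n,k+1) k-faces. Here 2^1·C(10,1) = 2·10 = 20.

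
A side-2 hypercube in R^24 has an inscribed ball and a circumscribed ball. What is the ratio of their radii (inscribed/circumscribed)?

r_in = 2/2 (half the side); r_out = 2√24/2 (half the diagonal). Ratio = 1/√24 ≈ 0.204124.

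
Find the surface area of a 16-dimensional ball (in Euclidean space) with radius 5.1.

The surface area of an n-ball is 2π^(n/2) r^(n-1) / Γ(n/2). For n=16, r=5.1: 1.5465e+11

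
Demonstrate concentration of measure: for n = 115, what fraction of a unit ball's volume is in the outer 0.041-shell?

1 - (1-0.041)^115 ≈ 0.991888 ≈ 99.19%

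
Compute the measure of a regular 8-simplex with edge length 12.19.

For a regular n-simplex with edge a, V = (a^n / n!)·√((n+1)/2^n). With a=12.19, n=8: V ≈ 2267.31.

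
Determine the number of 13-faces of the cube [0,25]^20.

Choose 13 of 20 axes to span the face (C(20,13) = 77520 ways), then fix each of the remaining 7 coordinates at one of its two extreme values (2^7 = 128 ways): 77520·128 = 9922560.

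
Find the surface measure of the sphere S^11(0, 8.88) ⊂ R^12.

|∂B_12(8.88)| ≈ 4.33801e+11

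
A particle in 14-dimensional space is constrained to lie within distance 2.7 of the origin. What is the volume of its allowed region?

V_14(2.7) = π^(14/2) · (2.7)^14 / Γ(14/2 + 1) ≈ 655709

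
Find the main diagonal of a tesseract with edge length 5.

Diagonal = √4 · 5 = 10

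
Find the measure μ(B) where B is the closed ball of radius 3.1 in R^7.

The n-ball volume is π^(n/2)·r^n/Γ(n/2+1). With n=7, r=3.1: V ≈ 12999.1.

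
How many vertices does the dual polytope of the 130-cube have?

An n-cross-polytope has 2n vertices; here n = 130, giving 260.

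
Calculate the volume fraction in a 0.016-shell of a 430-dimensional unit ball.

V(inner)/V(outer) = ((1-0.016)/1)^430 ≈ 0.0009725, so the shell fraction is 0.999027.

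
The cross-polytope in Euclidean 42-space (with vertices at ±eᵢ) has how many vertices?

The 42-dimensional cross-polytope has 2n = 2·42 = 84 vertices.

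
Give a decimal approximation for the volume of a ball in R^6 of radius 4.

V_6(4) = π^(6/2) · (4)^6 / Γ(6/2 + 1) = 2048·π^3/3 ≈ 21167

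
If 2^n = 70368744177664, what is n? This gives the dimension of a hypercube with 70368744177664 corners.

2^n = 70368744177664 ⇒ n = log_2(70368744177664) = 46.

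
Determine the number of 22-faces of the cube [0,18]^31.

f_22(31-cube) = (31 choose 22) · 2^9 = 10321958400.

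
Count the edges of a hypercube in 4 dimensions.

An n-cube has n·2^(n-1) edges. With n = 4: 4·8 = 32.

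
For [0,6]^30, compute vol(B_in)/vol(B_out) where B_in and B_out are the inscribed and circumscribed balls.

V_in / V_out = (r_in/r_out)^30 = (1/√30)^30 = 30^(-30/2) ≈ 6.96917e-23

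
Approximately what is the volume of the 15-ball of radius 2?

V_15(2) = π^(15/2) · (2)^15 / Γ(15/2 + 1) = 8388608·π^7/2027025 ≈ 12499.1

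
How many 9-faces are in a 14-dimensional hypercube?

Number of 9-faces = C(14,9) · 2^(14-9) = 2002 · 32 = 64064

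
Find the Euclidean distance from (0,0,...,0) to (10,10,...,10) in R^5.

Diagonal = √5 · 10 ≈ 22.3607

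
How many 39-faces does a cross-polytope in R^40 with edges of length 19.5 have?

Each 39-face is the convex hull of 40 vertices, one chosen as ±e_i from each of 40 distinct axes: 2^40·C(40,40) = 1099511627776.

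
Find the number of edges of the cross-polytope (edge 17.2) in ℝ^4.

Each 1-face is the convex hull of 2 vertices, one chosen as ±e_i from each of 2 distinct axes: 2^2·C(4,2) = 24.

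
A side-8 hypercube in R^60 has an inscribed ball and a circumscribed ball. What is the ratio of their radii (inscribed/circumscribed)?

r_in = 8/2 (half the side); r_out = 8√60/2 (half the diagonal). Ratio = 1/√60 ≈ 0.129099.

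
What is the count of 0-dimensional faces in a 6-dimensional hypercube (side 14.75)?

An n-cube has C(n,k)·2^(n-k) k-faces. Here C(6,0)·2^6 = 1·64 = 64.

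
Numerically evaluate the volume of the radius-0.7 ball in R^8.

V_8(0.7) = π^(8/2) · (0.7)^8 / Γ(8/2 + 1) ≈ 0.233977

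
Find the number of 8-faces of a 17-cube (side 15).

f_8(17-cube) = (17 choose 8) · 2^9 = 12446720.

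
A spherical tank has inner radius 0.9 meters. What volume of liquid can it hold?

The n-ball volume is π^(n/2)·r^n/Γ(n/2+1). With n=3, r=0.9: V ≈ 3.05363.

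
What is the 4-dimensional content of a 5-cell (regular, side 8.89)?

V_4 = √(5) · 8.89^4 / (4! · 2^(4/2)) ≈ 145.486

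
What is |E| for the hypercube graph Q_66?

An n-cube has n·2^(n-1) edges. With n = 66: 66·36893488147419103232 = 2434970217729660813312.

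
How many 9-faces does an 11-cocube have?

An n-cross-polytope has 2^(k+1)·C(n,k+1) k-faces. Here 2^10·C(11,10) = 1024·11 = 11264.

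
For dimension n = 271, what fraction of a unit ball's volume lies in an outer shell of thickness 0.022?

1 - (1-0.022)^271 ≈ 0.997591 ≈ 99.76%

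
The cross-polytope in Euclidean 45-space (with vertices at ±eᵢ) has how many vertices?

The 45-dimensional cross-polytope has 2n = 2·45 = 90 vertices.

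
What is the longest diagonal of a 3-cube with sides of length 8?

||(8,8,...,8)|| = √(3)·8 ≈ 13.8564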